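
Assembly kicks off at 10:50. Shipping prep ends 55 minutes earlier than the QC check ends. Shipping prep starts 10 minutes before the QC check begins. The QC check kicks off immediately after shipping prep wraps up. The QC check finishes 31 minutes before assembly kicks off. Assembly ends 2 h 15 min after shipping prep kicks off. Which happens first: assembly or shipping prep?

The QC check ends at 10:50 − 31 min = 10:19.
Shipping prep ends at 10:19 − 55 min = 09:24.
So the QC check starts at 09:24.
Shipping prep starts at 09:24 − 10 min = 09:14.
Assembly starts at 10:50 and shipping prep starts at 09:14, so shipping prep is first.

shipping prep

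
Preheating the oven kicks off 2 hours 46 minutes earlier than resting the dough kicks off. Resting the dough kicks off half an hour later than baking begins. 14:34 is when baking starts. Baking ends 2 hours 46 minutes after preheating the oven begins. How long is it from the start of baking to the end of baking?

30 minutes

Resting the dough starts at 14:34 + 30 min = 15:04.
Preheating the oven starts at 15:04 − 166 min = 12:18.
Baking ends at 12:18 + 166 min = 15:04.
From 14:34 to 15:04 is 30 minutes.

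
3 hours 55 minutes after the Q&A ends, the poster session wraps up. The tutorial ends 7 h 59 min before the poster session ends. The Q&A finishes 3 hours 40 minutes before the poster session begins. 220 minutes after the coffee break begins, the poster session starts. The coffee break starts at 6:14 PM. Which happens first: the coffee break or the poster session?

The poster session starts at 6:14 PM + 220 min = 9:54 PM.
The coffee break starts at 6:14 PM and the poster session starts at 9:54 PM, so the coffee break is first.

the coffee break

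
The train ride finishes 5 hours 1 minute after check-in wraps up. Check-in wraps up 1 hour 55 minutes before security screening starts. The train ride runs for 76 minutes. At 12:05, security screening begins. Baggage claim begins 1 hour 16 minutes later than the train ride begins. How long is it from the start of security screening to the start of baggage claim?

Check-in ends at 12:05 − 115 min = 10:10.
The train ride ends at 10:10 + 301 min = 15:11.
The train ride starts at 15:11 − 76 min = 13:55.
Baggage claim starts at 13:55 + 76 min = 15:11.
From 12:05 to 15:11 is 186 minutes.

186 minutes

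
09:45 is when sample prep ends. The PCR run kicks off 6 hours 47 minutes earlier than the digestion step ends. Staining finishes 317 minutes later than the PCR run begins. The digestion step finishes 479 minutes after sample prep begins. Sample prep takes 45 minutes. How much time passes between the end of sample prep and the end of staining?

Sample prep starts at 09:45 − 45 min = 09:00.
The digestion step ends at 09:00 + 479 min = 16:59.
The PCR run starts at 16:59 − 407 min = 10:12.
Staining ends at 10:12 + 317 min = 15:29.
From 09:45 to 15:29 is 5 h 44 min.

5 h 44 min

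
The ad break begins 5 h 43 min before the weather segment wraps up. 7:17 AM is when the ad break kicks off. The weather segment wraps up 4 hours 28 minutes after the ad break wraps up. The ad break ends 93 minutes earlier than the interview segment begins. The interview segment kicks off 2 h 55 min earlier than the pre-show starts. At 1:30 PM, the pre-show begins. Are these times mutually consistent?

The interview segment starts at 1:30 PM − 175 min = 10:35 AM.
The ad break ends at 10:35 AM − 93 min = 9:02 AM.
The weather segment ends at 9:02 AM + 268 min = 1:30 PM.
The ad break starts at 1:30 PM − 343 min = 7:47 AM.
But the ad break is also said to start at 7:17 AM — a 30-minute conflict.

No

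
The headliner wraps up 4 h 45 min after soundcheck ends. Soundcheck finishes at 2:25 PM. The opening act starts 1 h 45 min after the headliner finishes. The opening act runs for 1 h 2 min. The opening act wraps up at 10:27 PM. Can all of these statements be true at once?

The headliner ends at 2:25 PM + 285 min = 7:10 PM.
The opening act starts at 7:10 PM + 105 min = 8:55 PM.
The opening act ends at 8:55 PM + 62 min = 9:57 PM.
But the opening act is also said to end at 10:27 PM — a 30-minute conflict.

No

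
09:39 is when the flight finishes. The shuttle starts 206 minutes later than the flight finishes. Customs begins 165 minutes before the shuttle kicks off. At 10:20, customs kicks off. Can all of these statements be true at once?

Yes

The shuttle starts at 09:39 + 206 min = 13:05.
Customs starts at 13:05 − 165 min = 10:20.
That matches the stated 10:20, so the schedule is consistent.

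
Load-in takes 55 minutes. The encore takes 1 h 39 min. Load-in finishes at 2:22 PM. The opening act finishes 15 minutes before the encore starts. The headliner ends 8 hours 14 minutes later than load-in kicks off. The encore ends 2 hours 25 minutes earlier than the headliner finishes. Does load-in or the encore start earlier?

load-in

Load-in starts at 2:22 PM − 55 min = 1:27 PM.
The headliner ends at 1:27 PM + 494 min = 9:41 PM.
The encore ends at 9:41 PM − 145 min = 7:16 PM.
The encore starts at 7:16 PM − 99 min = 5:37 PM.
Load-in starts at 1:27 PM and the encore starts at 5:37 PM, so load-in is first.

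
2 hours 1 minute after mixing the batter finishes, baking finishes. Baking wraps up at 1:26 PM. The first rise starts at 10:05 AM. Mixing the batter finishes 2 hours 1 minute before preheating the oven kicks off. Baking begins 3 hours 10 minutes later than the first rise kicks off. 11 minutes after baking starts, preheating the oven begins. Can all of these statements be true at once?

Baking starts at 10:05 AM + 190 min = 1:15 PM.
Preheating the oven starts at 1:15 PM + 11 min = 1:26 PM.
Mixing the batter ends at 1:26 PM − 121 min = 11:25 AM.
Baking ends at 11:25 AM + 121 min = 1:26 PM.
That matches the stated 1:26 PM, so the schedule is consistent.

Yes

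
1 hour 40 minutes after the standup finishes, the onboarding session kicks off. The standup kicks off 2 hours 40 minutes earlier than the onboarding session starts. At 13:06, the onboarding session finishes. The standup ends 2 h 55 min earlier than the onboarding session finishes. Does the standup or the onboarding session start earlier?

The standup ends at 13:06 − 175 min = 10:11.
The onboarding session starts at 10:11 + 100 min = 11:51.
The standup starts at 11:51 − 160 min = 09:11.
The standup starts at 09:11 and the onboarding session starts at 11:51, so the standup is first.

the standup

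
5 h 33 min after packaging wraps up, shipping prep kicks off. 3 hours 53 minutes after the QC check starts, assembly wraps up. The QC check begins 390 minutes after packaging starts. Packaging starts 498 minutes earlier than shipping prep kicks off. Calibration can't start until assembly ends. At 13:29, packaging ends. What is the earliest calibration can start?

21:07

Shipping prep starts at 13:29 + 333 min = 19:02.
Packaging starts at 19:02 − 498 min = 10:44.
The QC check starts at 10:44 + 390 min = 17:14.
Assembly ends at 17:14 + 233 min = 21:07.
Calibration is bounded by assembly, so the earliest it can start is 21:07.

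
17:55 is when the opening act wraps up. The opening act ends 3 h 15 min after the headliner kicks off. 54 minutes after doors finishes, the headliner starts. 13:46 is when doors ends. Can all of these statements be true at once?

Yes

The headliner starts at 13:46 + 54 min = 14:40.
The opening act ends at 14:40 + 195 min = 17:55.
That matches the stated 17:55, so the schedule is consistent.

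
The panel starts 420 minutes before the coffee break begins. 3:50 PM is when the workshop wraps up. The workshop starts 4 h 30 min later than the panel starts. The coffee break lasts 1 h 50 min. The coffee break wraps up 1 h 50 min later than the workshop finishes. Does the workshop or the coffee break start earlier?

The coffee break ends at 3:50 PM + 110 min = 5:40 PM.
The coffee break starts at 5:40 PM − 110 min = 3:50 PM.
The panel starts at 3:50 PM − 420 min = 8:50 AM.
The workshop starts at 8:50 AM + 270 min = 1:20 PM.
The workshop starts at 1:20 PM and the coffee break starts at 3:50 PM, so the workshop is first.

the workshop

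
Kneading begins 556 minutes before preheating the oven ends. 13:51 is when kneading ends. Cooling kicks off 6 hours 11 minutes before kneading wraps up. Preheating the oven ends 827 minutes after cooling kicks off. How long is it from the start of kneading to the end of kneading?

Cooling starts at 13:51 − 371 min = 07:40.
Preheating the oven ends at 07:40 + 827 min = 21:27.
Kneading starts at 21:27 − 556 min = 12:11.
From 12:11 to 13:51 is 100 minutes.

100 minutes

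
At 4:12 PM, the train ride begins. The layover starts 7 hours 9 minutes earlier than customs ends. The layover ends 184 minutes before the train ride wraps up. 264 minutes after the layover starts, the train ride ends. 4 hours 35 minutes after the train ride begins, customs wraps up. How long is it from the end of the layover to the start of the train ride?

1 h 14 min

Customs ends at 4:12 PM + 275 min = 8:47 PM.
The layover starts at 8:47 PM − 429 min = 1:38 PM.
The train ride ends at 1:38 PM + 264 min = 6:02 PM.
The layover ends at 6:02 PM − 184 min = 2:58 PM.
From 2:58 PM to 4:12 PM is 1 h 14 min.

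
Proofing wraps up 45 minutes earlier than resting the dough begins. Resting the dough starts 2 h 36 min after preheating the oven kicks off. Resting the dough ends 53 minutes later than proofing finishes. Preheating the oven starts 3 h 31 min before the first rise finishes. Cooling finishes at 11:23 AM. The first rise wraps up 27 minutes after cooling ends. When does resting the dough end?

11:03 AM

The first rise ends at 11:23 AM + 27 min = 11:50 AM.
Preheating the oven starts at 11:50 AM − 211 min = 8:19 AM.
Resting the dough starts at 8:19 AM + 156 min = 10:55 AM.
Proofing ends at 10:55 AM − 45 min = 10:10 AM.
Resting the dough ends at 10:10 AM + 53 min = 11:03 AM.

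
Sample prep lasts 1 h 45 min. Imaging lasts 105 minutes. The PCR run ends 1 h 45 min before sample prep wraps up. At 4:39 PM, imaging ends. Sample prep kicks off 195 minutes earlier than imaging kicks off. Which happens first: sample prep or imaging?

sample prep

Imaging starts at 4:39 PM − 105 min = 2:54 PM.
Sample prep starts at 2:54 PM − 195 min = 11:39 AM.
Sample prep starts at 11:39 AM and imaging starts at 2:54 PM, so sample prep is first.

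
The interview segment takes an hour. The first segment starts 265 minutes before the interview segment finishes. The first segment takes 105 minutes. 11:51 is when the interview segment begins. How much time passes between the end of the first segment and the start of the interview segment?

The interview segment ends at 11:51 + 60 min = 12:51.
The first segment starts at 12:51 − 265 min = 08:26.
The first segment ends at 08:26 + 105 min = 10:11.
From 10:11 to 11:51 is 1 h 40 min.

1 h 40 min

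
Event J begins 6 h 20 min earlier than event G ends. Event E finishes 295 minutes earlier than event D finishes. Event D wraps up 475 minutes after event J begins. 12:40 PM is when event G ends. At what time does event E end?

Event J starts at 12:40 PM − 380 min = 6:20 AM.
Event D ends at 6:20 AM + 475 min = 2:15 PM.
Event E ends at 2:15 PM − 295 min = 9:20 AM.

9:20 AM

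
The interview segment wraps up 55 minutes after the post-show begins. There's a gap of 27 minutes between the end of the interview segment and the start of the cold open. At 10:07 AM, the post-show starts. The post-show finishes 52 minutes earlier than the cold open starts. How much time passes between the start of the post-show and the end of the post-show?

The interview segment ends at 10:07 AM + 55 min = 11:02 AM.
The cold open starts at 11:02 AM + 27 min = 11:29 AM.
The post-show ends at 11:29 AM − 52 min = 10:37 AM.
From 10:07 AM to 10:37 AM is 30 minutes.

30 minutes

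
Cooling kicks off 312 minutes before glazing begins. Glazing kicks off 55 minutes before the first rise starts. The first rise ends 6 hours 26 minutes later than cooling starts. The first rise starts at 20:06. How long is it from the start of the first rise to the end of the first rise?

19 minutes

Glazing starts at 20:06 − 55 min = 19:11.
Cooling starts at 19:11 − 312 min = 13:59.
The first rise ends at 13:59 + 386 min = 20:25.
From 20:06 to 20:25 is 19 minutes.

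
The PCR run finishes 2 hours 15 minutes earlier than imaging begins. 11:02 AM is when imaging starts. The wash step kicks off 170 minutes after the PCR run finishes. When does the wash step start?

The PCR run ends at 11:02 AM − 135 min = 8:47 AM.
The wash step starts at 8:47 AM + 170 min = 11:37 AM.

11:37 AM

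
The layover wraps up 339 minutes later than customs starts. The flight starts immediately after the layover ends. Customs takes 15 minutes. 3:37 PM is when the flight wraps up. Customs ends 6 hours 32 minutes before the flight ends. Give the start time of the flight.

2:29 PM

Customs ends at 3:37 PM − 392 min = 9:05 AM.
Customs starts at 9:05 AM − 15 min = 8:50 AM.
The layover ends at 8:50 AM + 339 min = 2:29 PM.
So the flight starts at 2:29 PM.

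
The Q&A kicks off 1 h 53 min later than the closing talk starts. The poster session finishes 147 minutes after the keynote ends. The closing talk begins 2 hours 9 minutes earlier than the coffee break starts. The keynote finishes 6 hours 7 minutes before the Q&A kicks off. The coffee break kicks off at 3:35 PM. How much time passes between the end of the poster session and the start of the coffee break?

3 h 56 min

The closing talk starts at 3:35 PM − 129 min = 1:26 PM.
The Q&A starts at 1:26 PM + 113 min = 3:19 PM.
The keynote ends at 3:19 PM − 367 min = 9:12 AM.
The poster session ends at 9:12 AM + 147 min = 11:39 AM.
From 11:39 AM to 3:35 PM is 3 h 56 min.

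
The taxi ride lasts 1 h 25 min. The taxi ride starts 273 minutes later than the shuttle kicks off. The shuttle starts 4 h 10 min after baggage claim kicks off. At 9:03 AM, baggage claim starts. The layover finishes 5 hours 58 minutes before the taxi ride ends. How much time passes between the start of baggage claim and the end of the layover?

The shuttle starts at 9:03 AM + 250 min = 1:13 PM.
The taxi ride starts at 1:13 PM + 273 min = 5:46 PM.
The taxi ride ends at 5:46 PM + 85 min = 7:11 PM.
The layover ends at 7:11 PM − 358 min = 1:13 PM.
From 9:03 AM to 1:13 PM is 4 hours 10 minutes.

4 hours 10 minutes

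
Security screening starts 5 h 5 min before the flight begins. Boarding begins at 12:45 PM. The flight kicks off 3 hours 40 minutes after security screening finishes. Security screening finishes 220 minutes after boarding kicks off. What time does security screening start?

3:00 PM

Security screening ends at 12:45 PM + 220 min = 4:25 PM.
The flight starts at 4:25 PM + 220 min = 8:05 PM.
Security screening starts at 8:05 PM − 305 min = 3:00 PM.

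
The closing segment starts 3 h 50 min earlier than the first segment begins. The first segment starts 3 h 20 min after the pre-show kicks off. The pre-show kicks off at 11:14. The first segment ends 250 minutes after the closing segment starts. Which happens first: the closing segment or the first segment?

The first segment starts at 11:14 + 200 min = 14:34.
The closing segment starts at 14:34 − 230 min = 10:44.
The closing segment starts at 10:44 and the first segment starts at 14:34, so the closing segment is first.

the closing segment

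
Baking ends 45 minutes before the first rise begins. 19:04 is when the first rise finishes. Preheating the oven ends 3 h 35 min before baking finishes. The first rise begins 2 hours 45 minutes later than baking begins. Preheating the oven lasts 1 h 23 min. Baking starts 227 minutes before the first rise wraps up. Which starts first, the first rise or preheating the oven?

Baking starts at 19:04 − 227 min = 15:17.
The first rise starts at 15:17 + 165 min = 18:02.
Baking ends at 18:02 − 45 min = 17:17.
Preheating the oven ends at 17:17 − 215 min = 13:42.
Preheating the oven starts at 13:42 − 83 min = 12:19.
The first rise starts at 18:02 and preheating the oven starts at 12:19, so preheating the oven is first.

preheating the oven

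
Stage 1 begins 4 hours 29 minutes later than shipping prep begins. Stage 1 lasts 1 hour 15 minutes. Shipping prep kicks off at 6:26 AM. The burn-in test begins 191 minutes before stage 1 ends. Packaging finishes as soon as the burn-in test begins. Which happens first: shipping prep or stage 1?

shipping prep

Stage 1 starts at 6:26 AM + 269 min = 10:55 AM.
Shipping prep starts at 6:26 AM and stage 1 starts at 10:55 AM, so shipping prep is first.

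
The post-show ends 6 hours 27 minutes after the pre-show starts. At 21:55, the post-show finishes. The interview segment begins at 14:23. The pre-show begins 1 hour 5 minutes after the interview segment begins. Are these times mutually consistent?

Yes

The pre-show starts at 14:23 + 65 min = 15:28.
The post-show ends at 15:28 + 387 min = 21:55.
That matches the stated 21:55, so the schedule is consistent.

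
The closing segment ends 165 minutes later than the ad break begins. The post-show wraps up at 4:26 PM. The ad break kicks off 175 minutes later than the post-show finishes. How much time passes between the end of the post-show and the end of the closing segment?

The ad break starts at 4:26 PM + 175 min = 7:21 PM.
The closing segment ends at 7:21 PM + 165 min = 10:06 PM.
From 4:26 PM to 10:06 PM is 340 minutes.

340 minutes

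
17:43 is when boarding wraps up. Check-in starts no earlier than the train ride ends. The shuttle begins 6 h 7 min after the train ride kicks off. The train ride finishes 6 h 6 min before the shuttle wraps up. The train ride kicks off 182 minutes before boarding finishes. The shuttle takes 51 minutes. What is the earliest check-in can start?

The train ride starts at 17:43 − 182 min = 14:41.
The shuttle starts at 14:41 + 367 min = 20:48.
The shuttle ends at 20:48 + 51 min = 21:39.
The train ride ends at 21:39 − 366 min = 15:33.
Check-in is bounded by the train ride, so the earliest it can start is 15:33.

15:33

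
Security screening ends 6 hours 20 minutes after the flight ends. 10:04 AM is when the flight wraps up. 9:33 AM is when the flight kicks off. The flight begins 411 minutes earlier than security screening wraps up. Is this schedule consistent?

Security screening ends at 10:04 AM + 380 min = 4:24 PM.
The flight starts at 4:24 PM − 411 min = 9:33 AM.
That matches the stated 9:33 AM, so the schedule is consistent.

Yes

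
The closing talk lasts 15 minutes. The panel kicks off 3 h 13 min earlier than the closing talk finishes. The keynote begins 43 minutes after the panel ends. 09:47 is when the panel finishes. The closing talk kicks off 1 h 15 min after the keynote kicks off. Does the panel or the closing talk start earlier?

The keynote starts at 09:47 + 43 min = 10:30.
The closing talk starts at 10:30 + 75 min = 11:45.
The closing talk ends at 11:45 + 15 min = 12:00.
The panel starts at 12:00 − 193 min = 08:47.
The panel starts at 08:47 and the closing talk starts at 11:45, so the panel is first.

the panel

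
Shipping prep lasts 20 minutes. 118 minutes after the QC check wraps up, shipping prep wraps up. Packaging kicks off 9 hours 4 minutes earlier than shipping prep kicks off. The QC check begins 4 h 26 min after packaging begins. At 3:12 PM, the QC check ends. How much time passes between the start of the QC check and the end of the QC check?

Shipping prep ends at 3:12 PM + 118 min = 5:10 PM.
Shipping prep starts at 5:10 PM − 20 min = 4:50 PM.
Packaging starts at 4:50 PM − 544 min = 7:46 AM.
The QC check starts at 7:46 AM + 266 min = 12:12 PM.
From 12:12 PM to 3:12 PM is 3 hours.

3 hours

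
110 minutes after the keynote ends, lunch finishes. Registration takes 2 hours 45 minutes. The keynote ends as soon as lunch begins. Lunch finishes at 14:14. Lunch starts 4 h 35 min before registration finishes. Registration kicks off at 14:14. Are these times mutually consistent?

Registration ends at 14:14 + 165 min = 16:59.
Lunch starts at 16:59 − 275 min = 12:24.
So the keynote ends at 12:24.
Lunch ends at 12:24 + 110 min = 14:14.
That matches the stated 14:14, so the schedule is consistent.

Yes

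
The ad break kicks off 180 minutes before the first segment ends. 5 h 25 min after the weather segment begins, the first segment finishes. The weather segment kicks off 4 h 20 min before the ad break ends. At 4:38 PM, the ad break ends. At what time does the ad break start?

The weather segment starts at 4:38 PM − 260 min = 12:18 PM.
The first segment ends at 12:18 PM + 325 min = 5:43 PM.
The ad break starts at 5:43 PM − 180 min = 2:43 PM.

2:43 PM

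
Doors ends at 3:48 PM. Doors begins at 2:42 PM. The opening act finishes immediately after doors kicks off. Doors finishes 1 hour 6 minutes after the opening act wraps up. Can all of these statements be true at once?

The opening act ends at 2:42 PM.
Doors ends at 2:42 PM + 66 min = 3:48 PM.
That matches the stated 3:48 PM, so the schedule is consistent.

Yes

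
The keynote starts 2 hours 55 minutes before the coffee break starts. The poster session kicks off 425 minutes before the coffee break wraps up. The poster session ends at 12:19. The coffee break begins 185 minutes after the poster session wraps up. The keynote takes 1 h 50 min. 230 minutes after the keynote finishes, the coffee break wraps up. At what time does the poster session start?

The coffee break starts at 12:19 + 185 min = 15:24.
The keynote starts at 15:24 − 175 min = 12:29.
The keynote ends at 12:29 + 110 min = 14:19.
The coffee break ends at 14:19 + 230 min = 18:09.
The poster session starts at 18:09 − 425 min = 11:04.

11:04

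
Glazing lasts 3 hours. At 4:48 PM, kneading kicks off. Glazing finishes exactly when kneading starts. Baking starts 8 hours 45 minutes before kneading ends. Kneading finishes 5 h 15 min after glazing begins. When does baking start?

Glazing ends at 4:48 PM.
Glazing starts at 4:48 PM − 180 min = 1:48 PM.
Kneading ends at 1:48 PM + 315 min = 7:03 PM.
Baking starts at 7:03 PM − 525 min = 10:18 AM.

10:18 AM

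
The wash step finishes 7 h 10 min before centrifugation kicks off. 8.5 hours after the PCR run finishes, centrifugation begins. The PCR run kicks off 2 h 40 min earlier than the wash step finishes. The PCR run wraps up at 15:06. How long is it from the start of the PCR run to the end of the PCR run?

Centrifugation starts at 15:06 + 510 min = 23:36.
The wash step ends at 23:36 − 430 min = 16:26.
The PCR run starts at 16:26 − 160 min = 13:46.
From 13:46 to 15:06 is 1 h 20 min.

1 h 20 min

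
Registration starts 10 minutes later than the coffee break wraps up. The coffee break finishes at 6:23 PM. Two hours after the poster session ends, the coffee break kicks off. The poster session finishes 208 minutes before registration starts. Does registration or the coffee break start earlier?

Registration starts at 6:23 PM + 10 min = 6:33 PM.
The poster session ends at 6:33 PM − 208 min = 3:05 PM.
The coffee break starts at 3:05 PM + 120 min = 5:05 PM.
Registration starts at 6:33 PM and the coffee break starts at 5:05 PM, so the coffee break is first.

the coffee break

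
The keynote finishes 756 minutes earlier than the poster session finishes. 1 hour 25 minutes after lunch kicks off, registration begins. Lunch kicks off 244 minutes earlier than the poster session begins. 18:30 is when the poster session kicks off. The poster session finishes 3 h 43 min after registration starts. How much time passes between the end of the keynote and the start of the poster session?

11 hours 32 minutes

Lunch starts at 18:30 − 244 min = 14:26.
Registration starts at 14:26 + 85 min = 15:51.
The poster session ends at 15:51 + 223 min = 19:34.
The keynote ends at 19:34 − 756 min = 06:58.
From 06:58 to 18:30 is 11 hours 32 minutes.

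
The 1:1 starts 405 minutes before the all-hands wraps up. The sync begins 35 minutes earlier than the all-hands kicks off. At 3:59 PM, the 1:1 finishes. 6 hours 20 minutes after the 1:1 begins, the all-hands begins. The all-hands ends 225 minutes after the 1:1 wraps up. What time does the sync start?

The all-hands ends at 3:59 PM + 225 min = 7:44 PM.
The 1:1 starts at 7:44 PM − 405 min = 12:59 PM.
The all-hands starts at 12:59 PM + 380 min = 7:19 PM.
The sync starts at 7:19 PM − 35 min = 6:44 PM.

6:44 PM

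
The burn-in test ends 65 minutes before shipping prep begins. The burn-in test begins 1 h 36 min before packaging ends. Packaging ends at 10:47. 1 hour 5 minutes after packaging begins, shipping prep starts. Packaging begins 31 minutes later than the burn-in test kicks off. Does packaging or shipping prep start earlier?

packaging

The burn-in test starts at 10:47 − 96 min = 09:11.
Packaging starts at 09:11 + 31 min = 09:42.
Shipping prep starts at 09:42 + 65 min = 10:47.
Packaging starts at 09:42 and shipping prep starts at 10:47, so packaging is first.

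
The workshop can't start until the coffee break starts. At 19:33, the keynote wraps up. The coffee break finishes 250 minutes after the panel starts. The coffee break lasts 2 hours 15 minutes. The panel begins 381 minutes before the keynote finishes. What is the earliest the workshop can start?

The panel starts at 19:33 − 381 min = 13:12.
The coffee break ends at 13:12 + 250 min = 17:22.
The coffee break starts at 17:22 − 135 min = 15:07.
The workshop is bounded by the coffee break, so the earliest it can start is 15:07.

15:07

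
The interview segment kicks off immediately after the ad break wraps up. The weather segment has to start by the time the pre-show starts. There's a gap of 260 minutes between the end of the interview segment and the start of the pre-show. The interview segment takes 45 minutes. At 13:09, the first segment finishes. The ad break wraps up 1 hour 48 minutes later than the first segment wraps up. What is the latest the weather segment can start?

20:02

The ad break ends at 13:09 + 108 min = 14:57.
So the interview segment starts at 14:57.
The interview segment ends at 14:57 + 45 min = 15:42.
The pre-show starts at 15:42 + 260 min = 20:02.
The weather segment is bounded by the pre-show, so the latest it can start is 20:02.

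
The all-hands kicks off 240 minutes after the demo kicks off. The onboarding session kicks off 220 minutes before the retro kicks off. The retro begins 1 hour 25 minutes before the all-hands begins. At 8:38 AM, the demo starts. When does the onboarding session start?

7:33 AM

The all-hands starts at 8:38 AM + 240 min = 12:38 PM.
The retro starts at 12:38 PM − 85 min = 11:13 AM.
The onboarding session starts at 11:13 AM − 220 min = 7:33 AM.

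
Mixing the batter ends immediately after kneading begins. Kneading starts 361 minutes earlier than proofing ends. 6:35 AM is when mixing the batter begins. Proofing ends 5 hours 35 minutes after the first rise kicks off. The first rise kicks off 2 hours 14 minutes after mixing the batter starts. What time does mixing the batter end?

8:23 AM

The first rise starts at 6:35 AM + 134 min = 8:49 AM.
Proofing ends at 8:49 AM + 335 min = 2:24 PM.
Kneading starts at 2:24 PM − 361 min = 8:23 AM.
So mixing the batter ends at 8:23 AM.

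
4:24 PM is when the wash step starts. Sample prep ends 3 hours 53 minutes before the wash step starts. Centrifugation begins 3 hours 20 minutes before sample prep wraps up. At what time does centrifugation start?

9:11 AM

Sample prep ends at 4:24 PM − 233 min = 12:31 PM.
Centrifugation starts at 12:31 PM − 200 min = 9:11 AM.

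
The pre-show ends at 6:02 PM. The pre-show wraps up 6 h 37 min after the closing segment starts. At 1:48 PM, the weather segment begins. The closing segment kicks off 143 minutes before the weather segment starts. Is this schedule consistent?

The closing segment starts at 1:48 PM − 143 min = 11:25 AM.
The pre-show ends at 11:25 AM + 397 min = 6:02 PM.
That matches the stated 6:02 PM, so the schedule is consistent.

Yes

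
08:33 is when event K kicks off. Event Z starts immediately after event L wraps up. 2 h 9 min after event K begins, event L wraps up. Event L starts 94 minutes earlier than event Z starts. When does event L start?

Event L ends at 08:33 + 129 min = 10:42.
So event Z starts at 10:42.
Event L starts at 10:42 − 94 min = 09:08.

09:08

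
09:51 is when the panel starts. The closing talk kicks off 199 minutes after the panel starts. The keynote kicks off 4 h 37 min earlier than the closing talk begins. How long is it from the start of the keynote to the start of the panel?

1 h 18 min

The closing talk starts at 09:51 + 199 min = 13:10.
The keynote starts at 13:10 − 277 min = 08:33.
From 08:33 to 09:51 is 1 h 18 min.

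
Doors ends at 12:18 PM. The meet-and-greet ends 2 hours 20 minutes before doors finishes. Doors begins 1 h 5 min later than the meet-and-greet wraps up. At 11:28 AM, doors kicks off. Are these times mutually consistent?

The meet-and-greet ends at 12:18 PM − 140 min = 9:58 AM.
Doors starts at 9:58 AM + 65 min = 11:03 AM.
But doors is also said to start at 11:28 AM — a 25-minute conflict.

No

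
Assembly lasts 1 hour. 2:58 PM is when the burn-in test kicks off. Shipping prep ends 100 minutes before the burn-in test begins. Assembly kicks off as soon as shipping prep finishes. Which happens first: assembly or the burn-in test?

Shipping prep ends at 2:58 PM − 100 min = 1:18 PM.
So assembly starts at 1:18 PM.
Assembly starts at 1:18 PM and the burn-in test starts at 2:58 PM, so assembly is first.

assembly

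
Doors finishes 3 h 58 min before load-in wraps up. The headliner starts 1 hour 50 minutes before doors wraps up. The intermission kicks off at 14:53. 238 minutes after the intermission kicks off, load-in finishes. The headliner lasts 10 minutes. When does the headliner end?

13:13

Load-in ends at 14:53 + 238 min = 18:51.
Doors ends at 18:51 − 238 min = 14:53.
The headliner starts at 14:53 − 110 min = 13:03.
The headliner ends at 13:03 + 10 min = 13:13.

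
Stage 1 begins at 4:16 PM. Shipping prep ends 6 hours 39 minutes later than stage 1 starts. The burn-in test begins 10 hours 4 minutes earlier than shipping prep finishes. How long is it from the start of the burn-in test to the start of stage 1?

205 minutes

Shipping prep ends at 4:16 PM + 399 min = 10:55 PM.
The burn-in test starts at 10:55 PM − 604 min = 12:51 PM.
From 12:51 PM to 4:16 PM is 205 minutes.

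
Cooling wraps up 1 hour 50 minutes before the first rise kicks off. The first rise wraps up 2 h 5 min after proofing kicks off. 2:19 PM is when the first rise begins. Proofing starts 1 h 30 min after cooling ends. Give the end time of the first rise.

4:04 PM

Cooling ends at 2:19 PM − 110 min = 12:29 PM.
Proofing starts at 12:29 PM + 90 min = 1:59 PM.
The first rise ends at 1:59 PM + 125 min = 4:04 PM.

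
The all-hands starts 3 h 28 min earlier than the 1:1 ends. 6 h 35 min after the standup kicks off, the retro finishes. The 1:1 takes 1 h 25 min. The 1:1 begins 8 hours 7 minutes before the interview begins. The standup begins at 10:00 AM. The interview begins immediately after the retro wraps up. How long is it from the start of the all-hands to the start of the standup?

The retro ends at 10:00 AM + 395 min = 4:35 PM.
So the interview starts at 4:35 PM.
The 1:1 starts at 4:35 PM − 487 min = 8:28 AM.
The 1:1 ends at 8:28 AM + 85 min = 9:53 AM.
The all-hands starts at 9:53 AM − 208 min = 6:25 AM.
From 6:25 AM to 10:00 AM is 3 h 35 min.

3 h 35 min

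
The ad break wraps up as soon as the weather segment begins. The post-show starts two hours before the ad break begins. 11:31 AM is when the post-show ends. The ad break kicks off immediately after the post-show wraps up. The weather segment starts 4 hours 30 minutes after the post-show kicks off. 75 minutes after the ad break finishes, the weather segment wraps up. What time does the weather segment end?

3:16 PM

The ad break starts at 11:31 AM.
The post-show starts at 11:31 AM − 120 min = 9:31 AM.
The weather segment starts at 9:31 AM + 270 min = 2:01 PM.
So the ad break ends at 2:01 PM.
The weather segment ends at 2:01 PM + 75 min = 3:16 PM.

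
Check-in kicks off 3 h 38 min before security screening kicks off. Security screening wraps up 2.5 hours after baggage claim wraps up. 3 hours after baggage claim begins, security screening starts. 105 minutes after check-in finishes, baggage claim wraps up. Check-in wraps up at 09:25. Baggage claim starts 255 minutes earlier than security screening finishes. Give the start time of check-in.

Baggage claim ends at 09:25 + 105 min = 11:10.
Security screening ends at 11:10 + 150 min = 13:40.
Baggage claim starts at 13:40 − 255 min = 09:25.
Security screening starts at 09:25 + 180 min = 12:25.
Check-in starts at 12:25 − 218 min = 08:47.

08:47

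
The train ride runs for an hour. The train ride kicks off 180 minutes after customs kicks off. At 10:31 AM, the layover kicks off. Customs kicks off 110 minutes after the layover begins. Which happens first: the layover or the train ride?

Customs starts at 10:31 AM + 110 min = 12:21 PM.
The train ride starts at 12:21 PM + 180 min = 3:21 PM.
The layover starts at 10:31 AM and the train ride starts at 3:21 PM, so the layover is first.

the layover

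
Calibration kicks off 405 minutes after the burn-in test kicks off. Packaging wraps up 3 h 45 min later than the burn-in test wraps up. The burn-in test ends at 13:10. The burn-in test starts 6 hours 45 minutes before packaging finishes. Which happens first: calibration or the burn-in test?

the burn-in test

Packaging ends at 13:10 + 225 min = 16:55.
The burn-in test starts at 16:55 − 405 min = 10:10.
Calibration starts at 10:10 + 405 min = 16:55.
Calibration starts at 16:55 and the burn-in test starts at 10:10, so the burn-in test is first.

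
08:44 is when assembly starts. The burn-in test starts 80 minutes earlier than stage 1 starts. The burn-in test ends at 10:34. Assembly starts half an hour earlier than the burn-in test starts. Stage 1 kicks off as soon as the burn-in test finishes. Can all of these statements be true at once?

Stage 1 starts at 10:34.
The burn-in test starts at 10:34 − 80 min = 09:14.
Assembly starts at 09:14 − 30 min = 08:44.
That matches the stated 08:44, so the schedule is consistent.

Yes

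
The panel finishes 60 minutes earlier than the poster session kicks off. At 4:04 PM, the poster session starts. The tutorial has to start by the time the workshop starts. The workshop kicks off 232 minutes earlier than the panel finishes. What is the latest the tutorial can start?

11:12 AM

The panel ends at 4:04 PM − 60 min = 3:04 PM.
The workshop starts at 3:04 PM − 232 min = 11:12 AM.
The tutorial is bounded by the workshop, so the latest it can start is 11:12 AM.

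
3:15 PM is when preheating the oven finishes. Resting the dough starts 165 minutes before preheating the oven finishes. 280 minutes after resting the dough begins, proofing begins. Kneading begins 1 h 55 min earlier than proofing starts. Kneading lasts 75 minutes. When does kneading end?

Resting the dough starts at 3:15 PM − 165 min = 12:30 PM.
Proofing starts at 12:30 PM + 280 min = 5:10 PM.
Kneading starts at 5:10 PM − 115 min = 3:15 PM.
Kneading ends at 3:15 PM + 75 min = 4:30 PM.

4:30 PM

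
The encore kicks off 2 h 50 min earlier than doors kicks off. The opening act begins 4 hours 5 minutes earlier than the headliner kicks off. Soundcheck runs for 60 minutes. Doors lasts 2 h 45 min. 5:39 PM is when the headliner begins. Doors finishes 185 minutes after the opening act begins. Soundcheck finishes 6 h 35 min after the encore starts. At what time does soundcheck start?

4:39 PM

The opening act starts at 5:39 PM − 245 min = 1:34 PM.
Doors ends at 1:34 PM + 185 min = 4:39 PM.
Doors starts at 4:39 PM − 165 min = 1:54 PM.
The encore starts at 1:54 PM − 170 min = 11:04 AM.
Soundcheck ends at 11:04 AM + 395 min = 5:39 PM.
Soundcheck starts at 5:39 PM − 60 min = 4:39 PM.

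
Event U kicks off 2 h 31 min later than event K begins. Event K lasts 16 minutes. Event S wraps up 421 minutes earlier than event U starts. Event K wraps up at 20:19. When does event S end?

15:33

Event K starts at 20:19 − 16 min = 20:03.
Event U starts at 20:03 + 151 min = 22:34.
Event S ends at 22:34 − 421 min = 15:33.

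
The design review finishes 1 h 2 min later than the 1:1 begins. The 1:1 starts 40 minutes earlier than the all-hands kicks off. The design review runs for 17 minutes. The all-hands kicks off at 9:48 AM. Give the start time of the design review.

9:53 AM

The 1:1 starts at 9:48 AM − 40 min = 9:08 AM.
The design review ends at 9:08 AM + 62 min = 10:10 AM.
The design review starts at 10:10 AM − 17 min = 9:53 AM.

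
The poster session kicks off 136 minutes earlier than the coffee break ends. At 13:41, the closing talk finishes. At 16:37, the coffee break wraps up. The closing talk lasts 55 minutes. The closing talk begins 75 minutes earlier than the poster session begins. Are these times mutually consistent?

No

The poster session starts at 16:37 − 136 min = 14:21.
The closing talk starts at 14:21 − 75 min = 13:06.
The closing talk ends at 13:06 + 55 min = 14:01.
But the closing talk is also said to end at 13:41 — a 20-minute conflict.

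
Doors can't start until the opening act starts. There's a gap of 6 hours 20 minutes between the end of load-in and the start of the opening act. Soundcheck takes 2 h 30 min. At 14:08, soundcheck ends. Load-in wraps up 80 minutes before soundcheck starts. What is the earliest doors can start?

16:38

Soundcheck starts at 14:08 − 150 min = 11:38.
Load-in ends at 11:38 − 80 min = 10:18.
The opening act starts at 10:18 + 380 min = 16:38.
Doors is bounded by the opening act, so the earliest it can start is 16:38.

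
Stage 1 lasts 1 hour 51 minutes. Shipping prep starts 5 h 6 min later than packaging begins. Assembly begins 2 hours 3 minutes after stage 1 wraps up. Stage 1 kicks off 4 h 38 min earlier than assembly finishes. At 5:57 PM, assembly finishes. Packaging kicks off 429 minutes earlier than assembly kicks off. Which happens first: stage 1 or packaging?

Stage 1 starts at 5:57 PM − 278 min = 1:19 PM.
Stage 1 ends at 1:19 PM + 111 min = 3:10 PM.
Assembly starts at 3:10 PM + 123 min = 5:13 PM.
Packaging starts at 5:13 PM − 429 min = 10:04 AM.
Stage 1 starts at 1:19 PM and packaging starts at 10:04 AM, so packaging is first.

packaging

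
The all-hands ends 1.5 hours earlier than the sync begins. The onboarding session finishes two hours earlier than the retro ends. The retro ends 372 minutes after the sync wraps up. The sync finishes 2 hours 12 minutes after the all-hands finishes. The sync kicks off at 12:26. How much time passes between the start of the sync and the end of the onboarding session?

The all-hands ends at 12:26 − 90 min = 10:56.
The sync ends at 10:56 + 132 min = 13:08.
The retro ends at 13:08 + 372 min = 19:20.
The onboarding session ends at 19:20 − 120 min = 17:20.
From 12:26 to 17:20 is 4 h 54 min.

4 h 54 min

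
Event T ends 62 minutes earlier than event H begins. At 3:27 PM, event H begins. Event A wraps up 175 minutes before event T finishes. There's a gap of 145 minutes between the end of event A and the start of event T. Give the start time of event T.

1:55 PM

Event T ends at 3:27 PM − 62 min = 2:25 PM.
Event A ends at 2:25 PM − 175 min = 11:30 AM.
Event T starts at 11:30 AM + 145 min = 1:55 PM.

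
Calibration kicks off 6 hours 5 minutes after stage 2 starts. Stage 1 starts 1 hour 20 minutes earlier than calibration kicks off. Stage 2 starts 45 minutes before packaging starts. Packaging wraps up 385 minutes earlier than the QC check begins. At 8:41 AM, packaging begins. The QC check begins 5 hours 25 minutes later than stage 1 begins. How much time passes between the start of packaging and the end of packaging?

Stage 2 starts at 8:41 AM − 45 min = 7:56 AM.
Calibration starts at 7:56 AM + 365 min = 2:01 PM.
Stage 1 starts at 2:01 PM − 80 min = 12:41 PM.
The QC check starts at 12:41 PM + 325 min = 6:06 PM.
Packaging ends at 6:06 PM − 385 min = 11:41 AM.
From 8:41 AM to 11:41 AM is 3 hours.

3 hours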